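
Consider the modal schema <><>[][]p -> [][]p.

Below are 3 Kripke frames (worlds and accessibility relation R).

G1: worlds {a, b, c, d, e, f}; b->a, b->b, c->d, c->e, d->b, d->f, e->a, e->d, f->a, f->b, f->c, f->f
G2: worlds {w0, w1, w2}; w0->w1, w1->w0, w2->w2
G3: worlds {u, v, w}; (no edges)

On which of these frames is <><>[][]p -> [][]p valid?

G2, G3

The schema corresponds to a generalized confluence (Geach) condition: forall x forall y forall z ((x R^2 y & x R^2 z) -> exists w (y R^2 w & z = w)).
G1: fails — bR²a, bR²a but no w with aR²w and a=w.
G2: holds.
G3: holds.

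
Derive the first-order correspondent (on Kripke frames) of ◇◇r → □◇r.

∀x ∀y ∀z ((xR²y ∧ xRz) → ∃w (y = w ∧ zRw))

This is a Sahlqvist (Geach-type) schema ◇^2□^0r → □^1◇^1r.
Minimal-valuation argument: fix x; take any y with xR^2y and any z with xR^1z. Set V(r) to the set of worlds R-reachable from y in exactly 0 steps. Then □^0r holds at y, so the antecedent holds at x; validity forces ◇^1r at z, giving a w with zR^1w and yR^0w.
First-order correspondent: ∀x ∀y ∀z ((xR²y ∧ xRz) → ∃w (y = w ∧ zRw)).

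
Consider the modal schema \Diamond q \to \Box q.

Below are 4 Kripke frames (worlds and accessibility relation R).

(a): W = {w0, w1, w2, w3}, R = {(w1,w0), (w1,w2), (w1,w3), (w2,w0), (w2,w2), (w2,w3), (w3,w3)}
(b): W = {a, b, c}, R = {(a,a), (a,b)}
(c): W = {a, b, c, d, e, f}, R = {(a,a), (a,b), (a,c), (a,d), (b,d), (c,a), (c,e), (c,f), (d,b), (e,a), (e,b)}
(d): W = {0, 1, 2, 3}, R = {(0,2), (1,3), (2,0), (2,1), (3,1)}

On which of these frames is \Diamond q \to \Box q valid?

The schema corresponds to partial functionality: \forall x \forall y \forall z (Rxy \wedge Rxz \to y = z).
(a): fails — w1 sees both w0 and w2.
(b): fails — a sees both a and b.
(c): fails — a sees both a and b.
(d): fails — 2 sees both 0 and 1.

none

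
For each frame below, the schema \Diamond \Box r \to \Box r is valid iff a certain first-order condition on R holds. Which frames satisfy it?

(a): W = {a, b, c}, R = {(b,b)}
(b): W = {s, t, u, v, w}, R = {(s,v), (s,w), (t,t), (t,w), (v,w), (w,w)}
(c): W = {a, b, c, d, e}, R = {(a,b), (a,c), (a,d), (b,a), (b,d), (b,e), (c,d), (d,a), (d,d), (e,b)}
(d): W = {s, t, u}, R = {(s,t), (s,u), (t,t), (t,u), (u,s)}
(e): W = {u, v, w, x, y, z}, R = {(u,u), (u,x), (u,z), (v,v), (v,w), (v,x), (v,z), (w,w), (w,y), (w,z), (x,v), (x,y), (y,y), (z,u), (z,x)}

(a)

This is the axiom for the Euclidean property; its first-order frame correspondent is \forall x \forall y \forall z (Rxy \wedge Rxz \to Ryz).
(a): holds.
(b): fails — Rsv and Rsv but not Rvv.
(c): fails — Rab and Rab but not Rbb.
(d): fails — Rsu and Rsu but not Ruu.
(e): fails — Ruz and Ruz but not Rzz.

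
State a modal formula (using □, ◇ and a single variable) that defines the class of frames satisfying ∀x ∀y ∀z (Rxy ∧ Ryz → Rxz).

The condition is transitivity. The 4 schema □p → □□p defines it.
Suppose □p→□□p is valid. Take Rxy, Ryz and set V(p)={w : Rxw}. Then □p at x, so □□p at x, so □p at y, so p at z, i.e. Rxz.

□p → □□p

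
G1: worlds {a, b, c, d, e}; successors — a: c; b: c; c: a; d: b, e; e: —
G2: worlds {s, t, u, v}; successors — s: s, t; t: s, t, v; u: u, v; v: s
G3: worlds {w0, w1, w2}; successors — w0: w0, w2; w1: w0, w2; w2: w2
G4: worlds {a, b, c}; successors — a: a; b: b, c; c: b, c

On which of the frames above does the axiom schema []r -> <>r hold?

Frame correspondent (Sahlqvist): forall x exists y Rxy — i.e. seriality.
G1: fails — world e has no successor.
G2: satisfies the condition.
G3: satisfies the condition.
G4: satisfies the condition.
Valid on: G2, G3, G4.

G2, G3, G4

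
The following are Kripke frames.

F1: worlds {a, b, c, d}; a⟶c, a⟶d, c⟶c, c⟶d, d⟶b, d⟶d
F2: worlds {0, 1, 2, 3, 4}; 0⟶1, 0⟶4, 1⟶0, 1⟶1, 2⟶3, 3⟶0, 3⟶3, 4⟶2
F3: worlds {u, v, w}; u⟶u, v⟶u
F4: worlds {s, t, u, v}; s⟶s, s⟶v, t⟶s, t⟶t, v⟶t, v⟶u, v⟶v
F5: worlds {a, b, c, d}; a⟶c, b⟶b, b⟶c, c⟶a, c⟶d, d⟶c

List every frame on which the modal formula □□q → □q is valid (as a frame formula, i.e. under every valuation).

F1, F3, F4

The schema corresponds to density: ∀x ∀y (Rxy → ∃z (Rxz ∧ Rzy)).
F1: ✓.
F2: fails — R04 but no z with R0z and Rz4.
F3: ✓.
F4: ✓.
F5: fails — Rcd but no z with Rcz and Rzd.
Valid on: F1, F3, F4.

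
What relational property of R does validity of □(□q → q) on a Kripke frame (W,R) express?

Suppose □(□q→q) is valid. Take Rxy and set V(q)={w : Ryw}. Then at y, □q holds; since □(□q→q) at x, □q→q at y, so q at y, i.e. Ryy.
Conversely, on a frame with shift-reflexivity the schema holds at every world under every valuation.
So the correspondent is shift-reflexivity.

shift-reflexivity: ∀x ∀y (Rxy → Ryy)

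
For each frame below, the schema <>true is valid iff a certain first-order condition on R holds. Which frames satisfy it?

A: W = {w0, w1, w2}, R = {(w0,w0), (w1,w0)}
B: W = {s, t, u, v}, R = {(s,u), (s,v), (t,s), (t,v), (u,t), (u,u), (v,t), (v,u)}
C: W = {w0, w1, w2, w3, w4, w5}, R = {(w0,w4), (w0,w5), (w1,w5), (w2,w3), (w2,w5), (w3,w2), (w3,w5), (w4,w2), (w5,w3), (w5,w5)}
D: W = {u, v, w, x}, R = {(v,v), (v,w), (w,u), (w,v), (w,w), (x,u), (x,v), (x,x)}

B, C

The schema corresponds to seriality: forall x exists y Rxy.
A: fails — world w2 has no successor.
B: ✓.
C: ✓.
D: fails — world u has no successor.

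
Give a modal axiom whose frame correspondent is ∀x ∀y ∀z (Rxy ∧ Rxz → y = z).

◇p → □p

A defining formula is ◇p → □p (the CD axiom).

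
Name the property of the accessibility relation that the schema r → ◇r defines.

Reflexivity

Equivalently (dual form): □r → r.
Suppose □r→r is valid. At any x set V(r)={w : Rxw}. Then □r holds at x, so r holds at x, i.e. Rxx.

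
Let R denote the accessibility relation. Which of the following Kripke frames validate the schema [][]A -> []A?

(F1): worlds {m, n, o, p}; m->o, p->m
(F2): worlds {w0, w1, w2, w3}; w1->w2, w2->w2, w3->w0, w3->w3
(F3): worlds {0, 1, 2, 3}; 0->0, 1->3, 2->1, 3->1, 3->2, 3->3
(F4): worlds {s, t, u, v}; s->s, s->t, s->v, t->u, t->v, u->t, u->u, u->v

This is the axiom for density; its first-order frame correspondent is forall x forall y (Rxy -> exists z (Rxz & Rzy)).
(F1): fails — Rpm but no z with Rpz and Rzm.
(F2): holds.
(F3): fails — R21 but no z with R2z and Rz1.
(F4): holds.
Valid on: (F2), (F4).

(F2), (F4)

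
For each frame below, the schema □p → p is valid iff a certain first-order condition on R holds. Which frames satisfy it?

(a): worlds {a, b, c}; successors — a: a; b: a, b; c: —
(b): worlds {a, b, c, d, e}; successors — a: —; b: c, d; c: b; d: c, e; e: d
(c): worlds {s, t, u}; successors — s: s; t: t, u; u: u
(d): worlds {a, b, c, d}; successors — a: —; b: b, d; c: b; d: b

Frame correspondent (Sahlqvist): ∀x Rxx — i.e. reflexivity.
(a): fails — world c does not see itself.
(b): fails — world a does not see itself.
(c): ✓.
(d): fails — world a does not see itself.
Valid on: (c).

(c)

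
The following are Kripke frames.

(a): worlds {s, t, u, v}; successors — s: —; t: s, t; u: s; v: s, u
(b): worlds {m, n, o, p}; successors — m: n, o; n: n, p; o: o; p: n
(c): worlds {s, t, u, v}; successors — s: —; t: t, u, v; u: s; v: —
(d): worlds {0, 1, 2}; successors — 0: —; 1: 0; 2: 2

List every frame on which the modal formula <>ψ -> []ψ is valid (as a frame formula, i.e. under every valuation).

The schema corresponds to partial functionality: forall x forall y forall z (Rxy & Rxz -> y = z).
(a): fails — t sees both s and t.
(b): fails — m sees both n and o.
(c): fails — t sees both t and u.
(d): condition met.

(d)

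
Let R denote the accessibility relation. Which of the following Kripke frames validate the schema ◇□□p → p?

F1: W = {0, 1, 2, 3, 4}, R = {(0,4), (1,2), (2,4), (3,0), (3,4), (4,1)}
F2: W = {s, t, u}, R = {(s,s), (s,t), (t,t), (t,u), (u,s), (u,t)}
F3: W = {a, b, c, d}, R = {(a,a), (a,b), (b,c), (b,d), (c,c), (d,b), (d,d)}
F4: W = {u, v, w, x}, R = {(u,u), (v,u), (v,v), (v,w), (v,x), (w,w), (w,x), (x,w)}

F2

The schema corresponds to a generalized confluence (Geach) condition: ∀x ∀y (xRy → ∃w (yR²w ∧ x = w)).
F1: fails — 0R4 but no w with 4R²w and 0=w.
F2: condition met.
F3: fails — aRb but no w with bR²w and a=w.
F4: fails — vRu but no t with uR²t and v=t.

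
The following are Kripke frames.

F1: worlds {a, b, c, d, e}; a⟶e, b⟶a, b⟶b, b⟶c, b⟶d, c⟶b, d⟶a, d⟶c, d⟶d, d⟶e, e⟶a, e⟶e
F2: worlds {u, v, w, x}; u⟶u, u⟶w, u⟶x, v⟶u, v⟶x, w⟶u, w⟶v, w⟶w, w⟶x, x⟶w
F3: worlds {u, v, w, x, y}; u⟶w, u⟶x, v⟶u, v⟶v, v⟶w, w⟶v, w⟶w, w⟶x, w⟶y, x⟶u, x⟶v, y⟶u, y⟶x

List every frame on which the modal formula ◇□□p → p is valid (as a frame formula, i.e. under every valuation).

The schema corresponds to a generalized confluence (Geach) condition: ∀x ∀y (xRy → ∃w (yR²w ∧ x = w)).
F1: fails — bRa but no w with aR²w and b=w.
F2: condition met.
F3: fails — yRx but no t with xR²t and y=t.

F2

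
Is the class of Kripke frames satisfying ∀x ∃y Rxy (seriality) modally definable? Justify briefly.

Yes, by □q → ◇q

Yes: it is seriality, defined by the D schema □q → ◇q.
Suppose □q→◇q is valid. At any x set V(q)=W. Then □q at x, so ◇q at x, so x has a successor.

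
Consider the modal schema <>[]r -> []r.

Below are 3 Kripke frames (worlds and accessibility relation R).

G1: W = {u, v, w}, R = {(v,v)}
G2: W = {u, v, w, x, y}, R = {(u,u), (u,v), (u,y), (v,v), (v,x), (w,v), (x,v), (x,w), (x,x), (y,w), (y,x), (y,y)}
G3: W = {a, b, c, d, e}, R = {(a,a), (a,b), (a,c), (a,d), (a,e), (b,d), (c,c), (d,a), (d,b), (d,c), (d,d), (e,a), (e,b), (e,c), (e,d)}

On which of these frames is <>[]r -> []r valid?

G1

The schema corresponds to the Euclidean property: forall x forall y forall z (Rxy & Rxz -> Ryz).
G1: condition met.
G2: fails — Ruv and Ruu but not Rvu.
G3: fails — Rab and Rab but not Rbb.
Valid on: G1.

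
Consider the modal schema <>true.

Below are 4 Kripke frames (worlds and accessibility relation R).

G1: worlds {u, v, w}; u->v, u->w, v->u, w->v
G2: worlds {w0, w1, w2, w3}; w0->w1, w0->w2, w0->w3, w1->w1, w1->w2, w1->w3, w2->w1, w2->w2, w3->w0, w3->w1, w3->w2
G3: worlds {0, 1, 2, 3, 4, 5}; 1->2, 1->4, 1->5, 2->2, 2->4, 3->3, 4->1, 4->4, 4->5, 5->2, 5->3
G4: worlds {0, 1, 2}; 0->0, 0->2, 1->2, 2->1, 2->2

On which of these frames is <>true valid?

G1, G2, G4

Frame correspondent (Sahlqvist): forall x exists y Rxy — i.e. seriality.
G1: ✓.
G2: ✓.
G3: fails — world 0 has no successor.
G4: ✓.
Valid on: G1, G2, G4.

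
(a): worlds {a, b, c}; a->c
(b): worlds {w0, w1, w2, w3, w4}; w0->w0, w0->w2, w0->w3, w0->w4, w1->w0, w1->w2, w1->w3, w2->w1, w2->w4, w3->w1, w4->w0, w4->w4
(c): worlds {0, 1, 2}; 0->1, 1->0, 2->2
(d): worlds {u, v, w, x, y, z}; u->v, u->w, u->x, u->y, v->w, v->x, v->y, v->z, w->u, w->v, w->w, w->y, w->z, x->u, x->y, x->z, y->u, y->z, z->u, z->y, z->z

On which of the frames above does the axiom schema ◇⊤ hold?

(b), (c), (d)

This is the axiom for seriality; its first-order frame correspondent is ∀x ∃y Rxy.
(a): fails — world b has no successor.
(b): holds.
(c): holds.
(d): holds.
Valid on: (b), (c), (d).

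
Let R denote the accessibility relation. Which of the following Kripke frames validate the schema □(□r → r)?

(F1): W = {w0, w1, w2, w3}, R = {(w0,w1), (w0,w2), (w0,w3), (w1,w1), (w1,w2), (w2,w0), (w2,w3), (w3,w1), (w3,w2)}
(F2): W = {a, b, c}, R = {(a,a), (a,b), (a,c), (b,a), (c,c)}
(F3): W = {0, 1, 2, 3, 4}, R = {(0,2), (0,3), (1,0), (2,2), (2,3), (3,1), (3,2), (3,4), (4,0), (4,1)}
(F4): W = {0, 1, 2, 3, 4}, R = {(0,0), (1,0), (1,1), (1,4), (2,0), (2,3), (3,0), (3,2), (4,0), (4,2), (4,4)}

none

Frame correspondent (Sahlqvist): ∀x ∀y (Rxy → Ryy) — i.e. shift-reflexivity.
(F1): fails — Rw1w2 but not Rw2w2.
(F2): fails — Rab but not Rbb.
(F3): fails — R10 but not R00.
(F4): fails — R32 but not R22.
Valid on no frame.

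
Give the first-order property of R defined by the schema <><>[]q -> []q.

forall x forall y forall z ((x R^2 y & xRz) -> exists w (yRw & z = w))

This is a Sahlqvist (Geach-type) schema ◇^2□^1q → □^1◇^0q.
First-order correspondent: forall x forall y forall z ((x R^2 y & xRz) -> exists w (yRw & z = w)).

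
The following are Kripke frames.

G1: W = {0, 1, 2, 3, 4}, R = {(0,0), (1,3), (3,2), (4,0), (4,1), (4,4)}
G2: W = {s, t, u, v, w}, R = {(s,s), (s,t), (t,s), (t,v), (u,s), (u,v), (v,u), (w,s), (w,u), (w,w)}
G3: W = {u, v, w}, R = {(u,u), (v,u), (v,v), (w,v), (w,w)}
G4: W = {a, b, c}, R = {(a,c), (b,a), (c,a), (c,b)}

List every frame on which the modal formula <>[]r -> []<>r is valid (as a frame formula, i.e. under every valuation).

G3

Frame correspondent (Sahlqvist): forall x forall y forall z (Rxy & Rxz -> exists w (Ryw & Rzw)) — i.e. convergence.
G1: fails — R32 and R32 but 2 and 2 have no common successor.
G2: fails — Rtv and Rts but v and s have no common successor.
G3: ✓.
G4: fails — Rca and Rcb but a and b have no common successor.
Valid on: G3.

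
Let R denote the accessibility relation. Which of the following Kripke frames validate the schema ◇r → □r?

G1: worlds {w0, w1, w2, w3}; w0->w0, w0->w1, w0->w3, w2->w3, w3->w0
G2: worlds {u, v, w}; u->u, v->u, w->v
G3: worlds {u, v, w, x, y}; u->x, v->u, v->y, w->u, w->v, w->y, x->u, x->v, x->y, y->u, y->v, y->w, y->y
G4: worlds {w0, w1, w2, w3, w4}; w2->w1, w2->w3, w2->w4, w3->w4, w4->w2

Frame correspondent (Sahlqvist): ∀x ∀y ∀z (Rxy ∧ Rxz → y = z) — i.e. partial functionality.
G1: fails — w0 sees both w0 and w1.
G2: satisfies the condition.
G3: fails — v sees both u and y.
G4: fails — w2 sees both w1 and w3.
Valid on: G2.

G2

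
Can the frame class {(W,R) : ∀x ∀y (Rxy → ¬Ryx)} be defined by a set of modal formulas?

Any modally definable frame class is closed under surjective bounded morphisms.
The 3-cycle (worlds 0,1,2 with 0→1→2→0) is asymmetric. Mapping every world to a single reflexive point • is a surjective bounded morphism, and the reflexive point is not asymmetric (R•• but asymmetry requires ¬R••).
Hence asymmetry is not modally definable.

Not modally definable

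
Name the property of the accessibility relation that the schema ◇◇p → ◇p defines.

transitivity: ∀x ∀y ∀z (Rxy ∧ Ryz → Rxz)

Replacing p by ¬p and contraposing gives the equivalent schema □p → □□p.
Suppose □p→□□p is valid. Take Rxy, Ryz and set V(p)={w : Rxw}. Then □p at x, so □□p at x, so □p at y, so p at z, i.e. Rxz.
The converse is a direct semantic check.
Frame condition: ∀x ∀y ∀z (Rxy ∧ Ryz → Rxz).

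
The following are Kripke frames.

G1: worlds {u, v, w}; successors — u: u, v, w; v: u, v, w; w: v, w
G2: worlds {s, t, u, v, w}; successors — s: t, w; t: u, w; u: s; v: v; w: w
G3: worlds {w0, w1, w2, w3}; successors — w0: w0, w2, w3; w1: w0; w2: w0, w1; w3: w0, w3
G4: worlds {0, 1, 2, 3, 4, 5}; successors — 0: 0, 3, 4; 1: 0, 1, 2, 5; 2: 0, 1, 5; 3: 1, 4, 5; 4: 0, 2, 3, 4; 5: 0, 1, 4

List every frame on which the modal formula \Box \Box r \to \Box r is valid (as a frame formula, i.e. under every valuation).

Frame correspondent (Sahlqvist): \forall x \forall y (Rxy \to \exists z (Rxz \wedge Rzy)) — i.e. density.
G1: condition met.
G2: fails — Rus but no z with Ruz and Rzs.
G3: fails — Rw2w1 but no z with Rw2z and Rzw1.
G4: condition met.
Valid on: G1, G4.

G1, G4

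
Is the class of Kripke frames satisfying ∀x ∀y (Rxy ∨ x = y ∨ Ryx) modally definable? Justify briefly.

Any modally definable frame class is closed under disjoint unions.
Take 2 disjoint single-world reflexive frames: each is trivially connected, but their disjoint union has 2 worlds with no edge between distinct components, so it is not connected.
So the class is not modally definable.

Not definable by any modal formula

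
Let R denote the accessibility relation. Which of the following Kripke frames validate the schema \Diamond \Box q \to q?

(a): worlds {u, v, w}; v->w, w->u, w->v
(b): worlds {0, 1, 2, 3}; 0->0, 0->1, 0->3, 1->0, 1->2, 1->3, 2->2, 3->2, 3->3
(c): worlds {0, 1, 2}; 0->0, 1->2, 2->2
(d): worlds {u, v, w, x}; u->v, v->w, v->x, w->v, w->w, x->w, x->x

none

Frame correspondent (Sahlqvist): \forall x \forall y (Rxy \to Ryx) — i.e. symmetry.
(a): fails — Rwu but not Ruw.
(b): fails — R32 but not R23.
(c): fails — R12 but not R21.
(d): fails — Ruv but not Rvu.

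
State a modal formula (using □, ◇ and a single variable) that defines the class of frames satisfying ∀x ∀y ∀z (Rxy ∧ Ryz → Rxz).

□r → □□r

The condition is transitivity. The 4 schema □r → □□r defines it.
Suppose □r→□□r is valid. Take Rxy, Ryz and set V(r)={w : Rxw}. Then □r at x, so □□r at x, so □r at y, so r at z, i.e. Rxz.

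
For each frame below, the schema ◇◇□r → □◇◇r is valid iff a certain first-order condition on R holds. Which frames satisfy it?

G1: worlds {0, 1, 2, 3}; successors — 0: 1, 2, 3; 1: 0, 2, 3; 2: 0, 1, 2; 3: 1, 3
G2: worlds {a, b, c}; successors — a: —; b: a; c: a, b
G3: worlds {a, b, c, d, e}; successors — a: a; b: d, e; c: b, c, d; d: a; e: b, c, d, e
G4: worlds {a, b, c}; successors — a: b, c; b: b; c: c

G1

Frame correspondent (Sahlqvist): ∀x ∀y ∀z ((xR²y ∧ xRz) → ∃w (yRw ∧ zR²w)) — i.e. a generalized confluence (Geach) condition.
G1: condition met.
G2: fails — cR²a, cRa but no w with aRw and aR²w.
G3: fails — bR²b, bRd but no w with bRw and dR²w.
G4: fails — aR²b, aRc but no w with bRw and cR²w.
Valid on: G1.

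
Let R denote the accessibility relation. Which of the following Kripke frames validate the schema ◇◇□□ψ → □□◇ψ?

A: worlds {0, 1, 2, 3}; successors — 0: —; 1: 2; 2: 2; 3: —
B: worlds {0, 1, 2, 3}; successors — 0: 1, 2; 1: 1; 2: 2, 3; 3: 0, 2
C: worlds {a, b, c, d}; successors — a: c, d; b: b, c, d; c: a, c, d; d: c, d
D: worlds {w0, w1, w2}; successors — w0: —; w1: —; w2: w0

A, C, D

This is the axiom for a generalized confluence (Geach) condition; its first-order frame correspondent is ∀x ∀y ∀z ((xR²y ∧ xR²z) → ∃w (yR²w ∧ zRw)).
A: condition met.
B: fails — 0R²1, 0R²2 but no w with 1R²w and 2Rw.
C: condition met.
D: condition met.
Valid on: A, C, D.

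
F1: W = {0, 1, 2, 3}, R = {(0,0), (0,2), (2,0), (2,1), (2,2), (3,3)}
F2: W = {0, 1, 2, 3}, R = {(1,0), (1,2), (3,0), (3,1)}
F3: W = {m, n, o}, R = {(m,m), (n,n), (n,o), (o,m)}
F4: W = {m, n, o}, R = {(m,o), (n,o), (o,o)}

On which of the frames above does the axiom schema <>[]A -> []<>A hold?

Frame correspondent (Sahlqvist): forall x forall y forall z (Rxy & Rxz -> exists w (Ryw & Rzw)) — i.e. convergence.
F1: fails — R20 and R21 but 0 and 1 have no common successor.
F2: fails — R12 and R12 but 2 and 2 have no common successor.
F3: fails — Rnn and Rno but n and o have no common successor.
F4: condition met.

F4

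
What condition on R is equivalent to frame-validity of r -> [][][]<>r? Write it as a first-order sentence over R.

This is a Sahlqvist (Geach-type) schema ◇^0□^0r → □^3◇^1r.
Minimal-valuation argument: fix x; take any y with xR^0y and any z with xR^3z. Set V(r) to the set of worlds R-reachable from y in exactly 0 steps. Then □^0r holds at y, so the antecedent holds at x; validity forces ◇^1r at z, giving a w with zR^1w and yR^0w.
First-order correspondent: forall x forall z (x R^3 z -> exists w (x = w & zRw)).

forall x forall z (x R^3 z -> exists w (x = w & zRw))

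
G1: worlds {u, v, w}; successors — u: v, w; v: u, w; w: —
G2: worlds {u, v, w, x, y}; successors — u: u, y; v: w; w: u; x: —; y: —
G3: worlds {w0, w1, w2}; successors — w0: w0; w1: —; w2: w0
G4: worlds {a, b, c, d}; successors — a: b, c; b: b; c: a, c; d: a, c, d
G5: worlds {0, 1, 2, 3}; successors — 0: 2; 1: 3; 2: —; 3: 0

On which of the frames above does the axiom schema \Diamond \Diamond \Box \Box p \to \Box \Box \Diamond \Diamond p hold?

This is the axiom for a generalized confluence (Geach) condition; its first-order frame correspondent is \forall x \forall y \forall z ((x R^2 y \wedge x R^2 z) \to \exists w (y R^2 w \wedge z R^2 w)).
G1: fails — uR²u, uR²w but no t with uR²t and wR²t.
G2: fails — uR²u, uR²y but no t with uR²t and yR²t.
G3: condition met.
G4: condition met.
G5: fails — 1R²0, 1R²0 but no w with 0R²w and 0R²w.

G3, G4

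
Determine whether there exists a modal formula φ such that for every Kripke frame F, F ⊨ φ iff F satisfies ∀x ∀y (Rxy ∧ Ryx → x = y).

Modal frame validity is preserved under surjective bounded morphisms.
The 6-cycle (worlds s,t,u,v,w,x with s→t→u→v→w→x→s) is antisymmetric. Sending even-indexed worlds to s and odd-indexed worlds to t is a surjective bounded morphism onto the two-world frame with s↔t, which is not antisymmetric.
So no modal formula (or set of formulas) defines exactly the antisymmetric frames.

Not definable by any modal formula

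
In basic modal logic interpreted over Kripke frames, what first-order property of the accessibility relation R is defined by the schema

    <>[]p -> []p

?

The Euclidean property

Replacing p by ¬p and contraposing gives the equivalent schema ◇p → □◇p.
Suppose ◇p→□◇p is valid. Take Rxy, Rxz and set V(p)={y}. Then ◇p at x, so □◇p at x, so ◇p at z, so some w with Rzw has p; w=y, i.e. Rzy. By symmetry of the argument, Ryz.
Conversely, on a frame with the Euclidean property the schema holds at every world under every valuation.
Frame condition: forall x forall y forall z (Rxy & Rxz -> Ryz).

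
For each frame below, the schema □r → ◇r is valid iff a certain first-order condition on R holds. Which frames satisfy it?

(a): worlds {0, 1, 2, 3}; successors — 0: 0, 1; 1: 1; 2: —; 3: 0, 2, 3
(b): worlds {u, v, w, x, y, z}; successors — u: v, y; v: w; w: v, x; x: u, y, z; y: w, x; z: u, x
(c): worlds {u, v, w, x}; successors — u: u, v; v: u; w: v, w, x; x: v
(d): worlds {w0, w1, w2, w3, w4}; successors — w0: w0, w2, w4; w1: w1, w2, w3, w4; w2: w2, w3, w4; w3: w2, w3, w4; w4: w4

(b), (c), (d)

This is the axiom for seriality; its first-order frame correspondent is ∀x ∃y Rxy.
(a): fails — world 2 has no successor.
(b): condition met.
(c): condition met.
(d): condition met.
Valid on: (b), (c), (d).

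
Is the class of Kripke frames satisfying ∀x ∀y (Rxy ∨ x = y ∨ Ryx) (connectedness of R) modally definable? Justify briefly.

Modal frame validity is preserved under disjoint unions.
Take 2 disjoint single-world reflexive frames: each is trivially connected, but their disjoint union has 2 worlds with no edge between distinct components, so it is not connected.
So the class is not modally definable.

No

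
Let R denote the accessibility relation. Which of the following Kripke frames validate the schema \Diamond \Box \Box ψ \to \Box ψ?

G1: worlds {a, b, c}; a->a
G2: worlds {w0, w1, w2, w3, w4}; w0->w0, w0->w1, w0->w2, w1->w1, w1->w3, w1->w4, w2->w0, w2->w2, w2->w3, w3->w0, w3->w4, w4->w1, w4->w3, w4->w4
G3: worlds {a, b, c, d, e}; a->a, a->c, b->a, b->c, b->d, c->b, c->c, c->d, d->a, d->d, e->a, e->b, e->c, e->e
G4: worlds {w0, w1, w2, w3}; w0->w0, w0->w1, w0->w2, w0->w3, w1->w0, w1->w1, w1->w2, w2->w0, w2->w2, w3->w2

G1

Frame correspondent (Sahlqvist): \forall x \forall y \forall z ((xRy \wedge xRz) \to \exists w (y R^2 w \wedge z = w)) — i.e. a generalized confluence (Geach) condition.
G1: condition met.
G2: fails — w0Rw1, w0Rw2 but no w with w1R²w and w2=w.
G3: fails — cRd, cRb but no w with dR²w and b=w.
G4: fails — w0Rw3, w0Rw1 but no w with w3R²w and w1=w.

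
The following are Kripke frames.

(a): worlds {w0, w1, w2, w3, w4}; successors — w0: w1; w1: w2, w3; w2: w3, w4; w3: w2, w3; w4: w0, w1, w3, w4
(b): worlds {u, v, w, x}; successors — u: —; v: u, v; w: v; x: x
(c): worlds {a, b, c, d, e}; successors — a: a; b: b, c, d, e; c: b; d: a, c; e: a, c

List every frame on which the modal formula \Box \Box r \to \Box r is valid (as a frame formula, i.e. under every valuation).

(b)

This is the axiom for density; its first-order frame correspondent is \forall x \forall y (Rxy \to \exists z (Rxz \wedge Rzy)).
(a): fails — Rw0w1 but no z with Rw0z and Rzw1.
(b): condition met.
(c): fails — Rdc but no z with Rdz and Rzc.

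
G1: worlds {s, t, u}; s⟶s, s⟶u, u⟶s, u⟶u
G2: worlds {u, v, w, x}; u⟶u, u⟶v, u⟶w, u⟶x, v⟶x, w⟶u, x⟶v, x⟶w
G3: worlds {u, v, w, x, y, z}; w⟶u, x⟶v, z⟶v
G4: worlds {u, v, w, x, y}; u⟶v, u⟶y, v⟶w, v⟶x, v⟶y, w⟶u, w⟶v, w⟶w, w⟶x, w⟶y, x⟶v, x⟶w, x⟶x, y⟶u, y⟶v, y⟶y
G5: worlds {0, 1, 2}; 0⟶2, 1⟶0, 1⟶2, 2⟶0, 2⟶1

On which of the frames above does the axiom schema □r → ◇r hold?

Frame correspondent (Sahlqvist): ∀x ∃y Rxy — i.e. seriality.
G1: fails — world t has no successor.
G2: condition met.
G3: fails — world u has no successor.
G4: condition met.
G5: condition met.

G2, G4, G5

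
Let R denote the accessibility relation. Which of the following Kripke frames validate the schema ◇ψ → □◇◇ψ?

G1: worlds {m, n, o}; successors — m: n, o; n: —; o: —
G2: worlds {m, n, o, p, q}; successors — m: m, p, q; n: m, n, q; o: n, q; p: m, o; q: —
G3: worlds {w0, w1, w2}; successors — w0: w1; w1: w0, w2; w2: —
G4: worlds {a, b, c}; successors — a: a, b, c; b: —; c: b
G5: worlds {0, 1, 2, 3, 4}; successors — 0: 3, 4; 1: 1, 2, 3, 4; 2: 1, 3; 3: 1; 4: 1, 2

G5

Frame correspondent (Sahlqvist): ∀x ∀y ∀z ((xRy ∧ xRz) → ∃w (y = w ∧ zR²w)) — i.e. a generalized confluence (Geach) condition.
G1: fails — mRn, mRn but no w with n=w and nR²w.
G2: fails — mRm, mRq but no w with m=w and qR²w.
G3: fails — w1Rw0, w1Rw2 but no w with w0=w and w2R²w.
G4: fails — aRa, aRb but no w with a=w and bR²w.
G5: satisfies the condition.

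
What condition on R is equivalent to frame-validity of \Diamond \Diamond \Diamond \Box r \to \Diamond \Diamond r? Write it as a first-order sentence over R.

This is a Sahlqvist (Geach-type) schema ◇^3□^1r → □^0◇^2r.
Minimal-valuation argument: fix x; take any y with xR^3y and any z with xR^0z. Set V(r) to the set of worlds R-reachable from y in exactly 1 step. Then □^1r holds at y, so the antecedent holds at x; validity forces ◇^2r at z, giving a w with zR^2w and yR^1w.
First-order correspondent: \forall x \forall y (x R^3 y \to \exists w (yRw \wedge x R^2 w)).

\forall x \forall y (x R^3 y \to \exists w (yRw \wedge x R^2 w))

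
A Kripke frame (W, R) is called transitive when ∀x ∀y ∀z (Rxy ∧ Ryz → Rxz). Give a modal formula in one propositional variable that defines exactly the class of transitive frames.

□p → □□p

A defining formula is □p → □□p (the 4 axiom).
Suppose □p→□□p is valid. Take Rxy, Ryz and set V(p)={w : Rxw}. Then □p at x, so □□p at x, so □p at y, so p at z, i.e. Rxz.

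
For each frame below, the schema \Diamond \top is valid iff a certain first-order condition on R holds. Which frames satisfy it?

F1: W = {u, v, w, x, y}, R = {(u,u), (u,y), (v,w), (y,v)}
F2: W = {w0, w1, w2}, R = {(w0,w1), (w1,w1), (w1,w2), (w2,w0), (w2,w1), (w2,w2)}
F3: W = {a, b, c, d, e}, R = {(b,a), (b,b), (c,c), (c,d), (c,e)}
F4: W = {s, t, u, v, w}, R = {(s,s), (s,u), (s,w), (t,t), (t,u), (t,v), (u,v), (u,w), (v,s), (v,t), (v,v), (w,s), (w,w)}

F2, F4

This is the axiom for seriality; its first-order frame correspondent is \forall x \exists y Rxy.
F1: fails — world w has no successor.
F2: holds.
F3: fails — world a has no successor.
F4: holds.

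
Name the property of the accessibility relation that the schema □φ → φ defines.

Suppose □φ→φ is valid. At any x set V(φ)={w : Rxw}. Then □φ holds at x, so φ holds at x, i.e. Rxx.

reflexivity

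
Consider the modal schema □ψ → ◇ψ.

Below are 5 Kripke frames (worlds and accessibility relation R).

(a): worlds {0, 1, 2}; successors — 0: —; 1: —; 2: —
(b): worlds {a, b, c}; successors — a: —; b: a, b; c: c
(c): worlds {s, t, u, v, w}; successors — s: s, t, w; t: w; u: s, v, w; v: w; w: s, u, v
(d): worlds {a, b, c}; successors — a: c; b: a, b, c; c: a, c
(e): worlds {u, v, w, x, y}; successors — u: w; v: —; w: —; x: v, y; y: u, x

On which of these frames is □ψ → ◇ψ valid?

The schema corresponds to seriality: ∀x ∃y Rxy.
(a): fails — world 0 has no successor.
(b): fails — world a has no successor.
(c): satisfies the condition.
(d): satisfies the condition.
(e): fails — world v has no successor.
Valid on: (c), (d).

(c), (d)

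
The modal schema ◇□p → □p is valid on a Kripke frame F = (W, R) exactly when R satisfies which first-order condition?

This is frame-equivalent to ◇p → □◇p (substitute ¬p for p and contrapose).
Suppose ◇p→□◇p is valid. Take Rxy, Rxz and set V(p)={y}. Then ◇p at x, so □◇p at x, so ◇p at z, so some w with Rzw has p; w=y, i.e. Rzy. By symmetry of the argument, Ryz.

The Euclidean property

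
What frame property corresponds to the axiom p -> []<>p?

Suppose p→□◇p is valid. Take Rxy and set V(p)={x}. Then p at x, so □◇p at x, so ◇p at y, so some z with Ryz has p; z=x, i.e. Ryx.

symmetry: forall x forall y (Rxy -> Ryx)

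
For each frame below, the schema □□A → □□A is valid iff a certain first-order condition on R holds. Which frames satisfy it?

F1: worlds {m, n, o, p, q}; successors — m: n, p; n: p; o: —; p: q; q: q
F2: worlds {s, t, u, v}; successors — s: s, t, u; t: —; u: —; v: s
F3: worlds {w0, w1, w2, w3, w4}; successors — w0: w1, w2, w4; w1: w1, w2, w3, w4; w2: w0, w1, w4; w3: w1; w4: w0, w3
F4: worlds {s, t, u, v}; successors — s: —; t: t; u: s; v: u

F1, F2, F3, F4

Frame correspondent (Sahlqvist): ∀x ∀z (xR²z → ∃w (xR²w ∧ z = w)) — i.e. a generalized confluence (Geach) condition.
F1: holds.
F2: holds.
F3: holds.
F4: holds.
Valid on: F1, F2, F3, F4.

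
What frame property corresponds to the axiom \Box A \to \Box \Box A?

Suppose □A→□□A is valid. Take Rxy, Ryz and set V(A)={w : Rxw}. Then □A at x, so □□A at x, so □A at y, so A at z, i.e. Rxz.

transitivity: \forall x \forall y \forall z (Rxy \wedge Ryz \to Rxz)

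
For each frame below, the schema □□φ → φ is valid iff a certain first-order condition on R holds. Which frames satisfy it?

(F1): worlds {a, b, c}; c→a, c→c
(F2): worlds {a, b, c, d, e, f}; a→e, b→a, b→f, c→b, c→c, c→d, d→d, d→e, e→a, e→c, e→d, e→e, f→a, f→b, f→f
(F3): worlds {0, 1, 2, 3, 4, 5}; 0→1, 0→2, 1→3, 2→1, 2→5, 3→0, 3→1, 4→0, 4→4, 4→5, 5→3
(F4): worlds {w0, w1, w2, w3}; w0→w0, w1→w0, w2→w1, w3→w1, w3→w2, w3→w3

(F2)

Frame correspondent (Sahlqvist): ∀x ∃w (xR²w ∧ x = w) — i.e. a generalized confluence (Geach) condition.
(F1): fails — at a but no w with aR²w and a=w.
(F2): holds.
(F3): fails — at 0 but no w with 0R²w and 0=w.
(F4): fails — at w1 but no w with w1R²w and w1=w.
Valid on: (F2).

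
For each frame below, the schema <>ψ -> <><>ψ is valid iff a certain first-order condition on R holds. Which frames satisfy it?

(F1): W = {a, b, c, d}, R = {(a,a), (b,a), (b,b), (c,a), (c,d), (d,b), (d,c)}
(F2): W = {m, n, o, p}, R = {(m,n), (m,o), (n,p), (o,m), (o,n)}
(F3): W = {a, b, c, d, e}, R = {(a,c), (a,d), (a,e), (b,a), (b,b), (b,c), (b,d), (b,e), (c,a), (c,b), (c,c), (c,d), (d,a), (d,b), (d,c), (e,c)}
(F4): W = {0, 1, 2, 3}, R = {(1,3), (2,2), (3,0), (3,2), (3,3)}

Frame correspondent (Sahlqvist): forall x forall y (xRy -> exists w (y = w & x R^2 w)) — i.e. a generalized confluence (Geach) condition.
(F1): fails — cRd but no w with d=w and cR²w.
(F2): fails — mRo but no w with o=w and mR²w.
(F3): fails — aRe but no w with e=w and aR²w.
(F4): ✓.

(F4)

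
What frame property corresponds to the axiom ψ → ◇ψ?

Equivalently (dual form): □ψ → ψ.
Suppose □ψ→ψ is valid. At any x set V(ψ)={w : Rxw}. Then □ψ holds at x, so ψ holds at x, i.e. Rxx.
The converse is a direct semantic check.
Frame condition: ∀x Rxx.

reflexivity: ∀x Rxx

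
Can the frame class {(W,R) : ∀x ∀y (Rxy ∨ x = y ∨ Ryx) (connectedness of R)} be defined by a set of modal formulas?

Not modally definable

Modal frame validity is preserved under disjoint unions.
Take 4 disjoint single-world reflexive frames: each is trivially connected, but their disjoint union has 4 worlds with no edge between distinct components, so it is not connected.
So no modal formula (or set of formulas) defines exactly the connected frames.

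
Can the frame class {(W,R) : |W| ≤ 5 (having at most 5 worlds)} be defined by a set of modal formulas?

No

Modal frame validity is preserved under disjoint unions.
Any modal formula valid on each of 6 disjoint one-world frames is valid on their disjoint union (validity is preserved under disjoint unions). Each one-world frame has |W|=1≤5, but the union has |W|=6.
So no modal formula (or set of formulas) defines exactly the |W|≤5 frames.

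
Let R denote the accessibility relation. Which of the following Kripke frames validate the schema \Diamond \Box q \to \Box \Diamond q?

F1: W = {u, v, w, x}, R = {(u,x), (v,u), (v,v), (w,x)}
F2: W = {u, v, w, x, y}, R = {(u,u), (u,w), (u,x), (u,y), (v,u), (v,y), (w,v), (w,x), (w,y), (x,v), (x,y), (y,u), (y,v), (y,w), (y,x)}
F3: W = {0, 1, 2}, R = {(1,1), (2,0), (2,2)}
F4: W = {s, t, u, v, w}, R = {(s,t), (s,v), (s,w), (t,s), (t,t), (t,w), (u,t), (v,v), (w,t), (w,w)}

F2

The schema corresponds to convergence: \forall x \forall y \forall z (Rxy \wedge Rxz \to \exists w (Ryw \wedge Rzw)).
F1: fails — Rux and Rux but x and x have no common successor.
F2: condition met.
F3: fails — R22 and R20 but 2 and 0 have no common successor.
F4: fails — Rsv and Rsw but v and w have no common successor.
Valid on: F2.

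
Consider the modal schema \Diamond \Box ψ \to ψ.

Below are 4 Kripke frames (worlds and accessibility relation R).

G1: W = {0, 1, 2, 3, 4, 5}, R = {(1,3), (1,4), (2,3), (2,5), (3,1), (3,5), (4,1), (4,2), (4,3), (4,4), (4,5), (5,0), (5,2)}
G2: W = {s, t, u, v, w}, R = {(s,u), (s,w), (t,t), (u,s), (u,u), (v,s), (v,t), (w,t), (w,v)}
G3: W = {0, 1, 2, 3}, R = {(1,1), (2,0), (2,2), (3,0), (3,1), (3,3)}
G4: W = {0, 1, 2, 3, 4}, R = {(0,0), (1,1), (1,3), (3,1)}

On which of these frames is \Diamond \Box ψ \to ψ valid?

Frame correspondent (Sahlqvist): \forall x \forall y (Rxy \to Ryx) — i.e. symmetry.
G1: fails — R23 but not R32.
G2: fails — Rwt but not Rtw.
G3: fails — R31 but not R13.
G4: ✓.
Valid on: G4.

G4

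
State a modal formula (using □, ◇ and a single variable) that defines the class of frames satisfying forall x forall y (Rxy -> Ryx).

p → □◇p

This is symmetry; the standard corresponding axiom is B: p → □◇p.
Suppose p→□◇p is valid. Take Rxy and set V(p)={x}. Then p at x, so □◇p at x, so ◇p at y, so some z with Ryz has p; z=x, i.e. Ryx.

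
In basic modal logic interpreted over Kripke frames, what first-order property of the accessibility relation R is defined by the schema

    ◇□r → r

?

symmetry: ∀x ∀y (Rxy → Ryx)

This is frame-equivalent to r → □◇r (substitute ¬r for r and contrapose).
Suppose r→□◇r is valid. Take Rxy and set V(r)={x}. Then r at x, so □◇r at x, so ◇r at y, so some z with Ryz has r; z=x, i.e. Ryx.
Conversely, on a frame with symmetry the schema holds at every world under every valuation.
Frame condition: ∀x ∀y (Rxy → Ryx).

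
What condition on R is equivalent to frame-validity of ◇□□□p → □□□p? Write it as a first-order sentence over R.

∀x ∀y ∀z ((xRy ∧ xR³z) → ∃w (yR³w ∧ z = w))

This is a Sahlqvist (Geach-type) schema ◇^1□^3p → □^3◇^0p.
First-order correspondent: ∀x ∀y ∀z ((xRy ∧ xR³z) → ∃w (yR³w ∧ z = w)).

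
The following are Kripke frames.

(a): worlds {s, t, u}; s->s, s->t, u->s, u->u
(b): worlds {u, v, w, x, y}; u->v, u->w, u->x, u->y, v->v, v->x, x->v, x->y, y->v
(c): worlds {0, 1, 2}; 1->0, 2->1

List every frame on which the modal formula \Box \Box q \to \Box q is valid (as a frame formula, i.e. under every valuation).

Frame correspondent (Sahlqvist): \forall x \forall y (Rxy \to \exists z (Rxz \wedge Rzy)) — i.e. density.
(a): satisfies the condition.
(b): fails — Ruw but no z with Ruz and Rzw.
(c): fails — R10 but no z with R1z and Rz0.

(a)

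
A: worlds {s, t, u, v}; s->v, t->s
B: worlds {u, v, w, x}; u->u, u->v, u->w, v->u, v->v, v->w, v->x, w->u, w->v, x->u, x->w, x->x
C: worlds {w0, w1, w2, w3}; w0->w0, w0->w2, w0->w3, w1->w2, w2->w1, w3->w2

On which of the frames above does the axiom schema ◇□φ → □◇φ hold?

The schema corresponds to convergence: ∀x ∀y ∀z (Rxy ∧ Rxz → ∃w (Ryw ∧ Rzw)).
A: fails — Rsv and Rsv but v and v have no common successor.
B: holds.
C: fails — Rw0w2 and Rw0w0 but w2 and w0 have no common successor.

B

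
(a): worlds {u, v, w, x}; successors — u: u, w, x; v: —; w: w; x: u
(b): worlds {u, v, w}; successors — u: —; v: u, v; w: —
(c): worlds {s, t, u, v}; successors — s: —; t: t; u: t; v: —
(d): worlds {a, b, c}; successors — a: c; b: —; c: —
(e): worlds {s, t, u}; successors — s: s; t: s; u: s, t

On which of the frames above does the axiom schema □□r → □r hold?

(a), (b), (c)

This is the axiom for density; its first-order frame correspondent is ∀x ∀y (Rxy → ∃z (Rxz ∧ Rzy)).
(a): holds.
(b): holds.
(c): holds.
(d): fails — Rac but no z with Raz and Rzc.
(e): fails — Rut but no z with Ruz and Rzt.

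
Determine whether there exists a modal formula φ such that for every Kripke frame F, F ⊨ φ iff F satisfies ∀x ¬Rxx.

Any modally definable frame class is closed under surjective bounded morphisms.
The 4-cycle (worlds 0,1,2,3 with 0→1→2→3→0) is irreflexive, and the map sending every world to a single reflexive point • is a surjective bounded morphism (forth: every edge maps to (•,•); back: every world has a successor). So any modal formula valid on the 4-cycle is also valid on the reflexive point, which is not irreflexive.
So the class is not modally definable.

Not modally definable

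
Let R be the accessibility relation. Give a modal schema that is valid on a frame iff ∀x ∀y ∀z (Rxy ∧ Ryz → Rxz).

The condition is transitivity. The 4 schema □ψ → □□ψ defines it.
Suppose □ψ→□□ψ is valid. Take Rxy, Ryz and set V(ψ)={w : Rxw}. Then □ψ at x, so □□ψ at x, so □ψ at y, so ψ at z, i.e. Rxz.

□ψ → □□ψ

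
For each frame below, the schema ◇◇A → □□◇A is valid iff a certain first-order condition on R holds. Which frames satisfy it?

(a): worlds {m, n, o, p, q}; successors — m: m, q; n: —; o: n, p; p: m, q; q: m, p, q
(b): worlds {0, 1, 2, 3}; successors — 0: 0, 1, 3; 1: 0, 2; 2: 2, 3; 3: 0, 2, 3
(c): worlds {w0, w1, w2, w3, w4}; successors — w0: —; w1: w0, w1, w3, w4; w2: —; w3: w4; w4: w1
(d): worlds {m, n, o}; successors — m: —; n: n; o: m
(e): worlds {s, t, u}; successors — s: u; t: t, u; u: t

(d)

Frame correspondent (Sahlqvist): ∀x ∀y ∀z ((xR²y ∧ xR²z) → ∃w (y = w ∧ zRw)) — i.e. a generalized confluence (Geach) condition.
(a): fails — mR²p, mR²m but no w with p=w and mRw.
(b): fails — 0R²0, 0R²2 but no w with 0=w and 2Rw.
(c): fails — w1R²w0, w1R²w0 but no w with w0=w and w0Rw.
(d): satisfies the condition.
(e): fails — tR²u, tR²u but no w with u=w and uRw.
Valid on: (d).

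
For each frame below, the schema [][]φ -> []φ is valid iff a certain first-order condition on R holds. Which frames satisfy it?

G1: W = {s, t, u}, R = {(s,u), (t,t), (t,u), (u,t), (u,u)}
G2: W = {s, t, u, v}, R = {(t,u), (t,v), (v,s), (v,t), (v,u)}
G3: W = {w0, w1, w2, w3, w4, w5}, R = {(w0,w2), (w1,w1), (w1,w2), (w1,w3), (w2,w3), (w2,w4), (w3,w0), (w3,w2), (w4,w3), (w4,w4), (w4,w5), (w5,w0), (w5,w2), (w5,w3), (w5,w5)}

The schema corresponds to density: forall x forall y (Rxy -> exists z (Rxz & Rzy)).
G1: condition met.
G2: fails — Rtv but no z with Rtz and Rzv.
G3: fails — Rw3w0 but no z with Rw3z and Rzw0.

G1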